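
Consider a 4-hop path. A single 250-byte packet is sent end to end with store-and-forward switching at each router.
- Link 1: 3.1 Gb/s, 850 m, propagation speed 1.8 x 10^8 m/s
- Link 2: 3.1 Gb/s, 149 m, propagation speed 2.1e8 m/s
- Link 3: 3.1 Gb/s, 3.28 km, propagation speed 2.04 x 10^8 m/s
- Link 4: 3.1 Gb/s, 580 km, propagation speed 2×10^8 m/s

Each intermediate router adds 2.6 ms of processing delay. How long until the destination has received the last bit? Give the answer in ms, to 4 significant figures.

L = 250 × 8 = 2000 bits.
Transmission delay per hop = L/R = 2000/3100000000 = 0.000645161 ms; 4 hops → 0.00258065 ms.
Propagation delays (d/s per hop): 0.00472222, 0.000709524, 0.0160784, 2.9 ms; sum = 2.92151 ms.
Processing at 3 router(s): 3 × 2.6 ms = 7.8 ms.
End-to-end = 10.72 ms.

10.72 ms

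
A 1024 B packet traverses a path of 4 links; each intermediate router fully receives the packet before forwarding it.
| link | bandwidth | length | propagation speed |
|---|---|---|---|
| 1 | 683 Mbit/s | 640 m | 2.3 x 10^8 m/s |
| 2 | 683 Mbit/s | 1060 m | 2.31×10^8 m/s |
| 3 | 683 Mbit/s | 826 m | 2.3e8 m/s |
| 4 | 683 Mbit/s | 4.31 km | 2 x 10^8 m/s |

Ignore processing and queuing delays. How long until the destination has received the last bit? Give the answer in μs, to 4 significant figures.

80.49 μs

L = 1024 × 8 = 8192 bits.
Transmission delay per hop = L/R = 8192/683000000 = 11.9941 μs; 4 hops → 47.9766 μs.
Propagation delays (d/s per hop): 2.78261, 4.58874, 3.5913, 21.55 μs; sum = 32.5127 μs.
End-to-end = 80.49 μs.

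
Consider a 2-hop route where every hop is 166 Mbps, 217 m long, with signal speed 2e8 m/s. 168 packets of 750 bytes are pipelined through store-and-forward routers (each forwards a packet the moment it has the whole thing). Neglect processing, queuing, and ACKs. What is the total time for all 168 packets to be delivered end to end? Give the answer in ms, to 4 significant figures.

Per-hop transmission t_tx = L/R = 6000/166000000 = 0.0361446 ms.
Per-hop propagation t_prop = 217/200000000 = 0.001085 ms.
Pipeline fill: first packet needs 2·t_tx to clear all hops; remaining 167 packets each add one t_tx.
Total = (2+168-1)·t_tx + 2·t_prop = 169·0.0361446 + 2·0.001085 = 6.111 ms.

6.111 ms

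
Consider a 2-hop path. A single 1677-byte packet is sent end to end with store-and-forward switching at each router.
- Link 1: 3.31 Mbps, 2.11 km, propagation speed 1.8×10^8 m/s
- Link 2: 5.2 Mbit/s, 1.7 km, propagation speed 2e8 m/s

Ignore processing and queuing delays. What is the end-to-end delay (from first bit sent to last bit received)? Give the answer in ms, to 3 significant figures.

6.65 ms

L = 1677 × 8 = 13416 bits.
Transmission delays (L/R per hop): 4.05317, 2.58 ms; sum = 6.63317 ms.
Propagation delays (d/s per hop): 0.0117222, 0.0085 ms; sum = 0.0202222 ms.
End-to-end = 6.65 ms.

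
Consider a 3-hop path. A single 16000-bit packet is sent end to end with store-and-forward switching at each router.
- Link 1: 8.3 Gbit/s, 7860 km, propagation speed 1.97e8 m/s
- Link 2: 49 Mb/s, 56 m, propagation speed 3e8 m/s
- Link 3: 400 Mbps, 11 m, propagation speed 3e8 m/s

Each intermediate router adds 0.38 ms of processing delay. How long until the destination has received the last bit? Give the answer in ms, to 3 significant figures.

Transmission delays (L/R per hop): 0.00192771, 0.326531, 0.04 ms; sum = 0.368458 ms.
Propagation delays (d/s per hop): 39.8985, 0.000186667, 3.66667e-05 ms; sum = 39.8987 ms.
Processing at 2 router(s): 2 × 0.38 ms = 0.76 ms.
End-to-end = 41.0 ms.

41.0 ms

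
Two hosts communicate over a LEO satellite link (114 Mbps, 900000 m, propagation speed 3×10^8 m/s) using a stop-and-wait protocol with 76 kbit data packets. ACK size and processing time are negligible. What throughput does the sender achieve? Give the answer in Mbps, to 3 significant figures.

t_tx = L/R = 76000/114000000 = 0.000666667 s.
t_prop = 900000/300000000 = 0.003 s; RTT = 0.006 s.
Cycle = t_tx + RTT = 0.00666667 s.
Throughput = L / cycle = 76000 / 0.00666667 = 11.4 Mbps.

11.4 Mbps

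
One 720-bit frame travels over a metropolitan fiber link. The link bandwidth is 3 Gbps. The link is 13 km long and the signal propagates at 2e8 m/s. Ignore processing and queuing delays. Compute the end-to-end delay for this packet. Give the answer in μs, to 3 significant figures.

Transmission delay = L/R = 720 / 3000000000 = 0.24 μs.
Propagation delay = d/s = 13000 m / 200000000 m/s = 65 μs.
Total = 65.2 μs.

65.2 μs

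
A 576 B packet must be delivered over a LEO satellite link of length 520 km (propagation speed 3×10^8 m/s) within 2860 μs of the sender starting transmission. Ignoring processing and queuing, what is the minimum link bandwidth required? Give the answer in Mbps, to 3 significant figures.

4.09 Mbps

L = 4608 bits.
Propagation delay = 520000 / 300000000 = 1733.33 μs.
Transmission budget = 2860 − 1733.33 = 1126.67 μs.
R ≥ L / t_tx = 4608 bits / 0.00112667 s = 4.09 Mbps.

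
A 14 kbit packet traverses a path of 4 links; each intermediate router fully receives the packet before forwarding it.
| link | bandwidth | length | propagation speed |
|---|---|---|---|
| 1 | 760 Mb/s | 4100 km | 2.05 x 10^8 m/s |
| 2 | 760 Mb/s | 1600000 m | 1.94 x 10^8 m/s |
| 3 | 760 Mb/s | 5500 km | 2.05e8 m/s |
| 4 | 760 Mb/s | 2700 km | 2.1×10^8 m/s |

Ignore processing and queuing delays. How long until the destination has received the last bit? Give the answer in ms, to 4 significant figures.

68.01 ms

L = 14000 bits.
Transmission delay per hop = L/R = 14000/760000000 = 0.0184211 ms; 4 hops → 0.0736842 ms.
Propagation delays (d/s per hop): 20, 8.24742, 26.8293, 12.8571 ms; sum = 67.9338 ms.
End-to-end = 68.01 ms.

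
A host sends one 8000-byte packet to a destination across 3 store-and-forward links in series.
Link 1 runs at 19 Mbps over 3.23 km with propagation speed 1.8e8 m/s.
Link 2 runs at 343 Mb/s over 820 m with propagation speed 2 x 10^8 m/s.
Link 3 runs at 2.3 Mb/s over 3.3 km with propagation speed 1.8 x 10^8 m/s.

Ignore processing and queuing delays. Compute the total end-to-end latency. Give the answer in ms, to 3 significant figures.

31.4 ms

L = 8000 × 8 = 64000 bits.
Transmission delays (L/R per hop): 3.36842, 0.186589, 27.8261 ms; sum = 31.3811 ms.
Propagation delays (d/s per hop): 0.0179444, 0.0041, 0.0183333 ms; sum = 0.0403778 ms.
End-to-end = 31.4 ms.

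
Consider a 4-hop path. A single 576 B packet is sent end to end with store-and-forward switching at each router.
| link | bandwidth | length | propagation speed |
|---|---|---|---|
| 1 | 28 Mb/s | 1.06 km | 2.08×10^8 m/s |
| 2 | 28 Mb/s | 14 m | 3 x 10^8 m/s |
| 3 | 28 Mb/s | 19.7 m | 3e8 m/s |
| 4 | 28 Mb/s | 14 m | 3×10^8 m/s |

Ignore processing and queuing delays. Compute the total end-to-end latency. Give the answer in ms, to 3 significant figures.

0.664 ms

L = 576 × 8 = 4608 bits.
Transmission delay per hop = L/R = 4608/28000000 = 0.164571 ms; 4 hops → 0.658286 ms.
Propagation delays (d/s per hop): 0.00509615, 4.66667e-05, 6.56667e-05, 4.66667e-05 ms; sum = 0.00525515 ms.
End-to-end = 0.664 ms.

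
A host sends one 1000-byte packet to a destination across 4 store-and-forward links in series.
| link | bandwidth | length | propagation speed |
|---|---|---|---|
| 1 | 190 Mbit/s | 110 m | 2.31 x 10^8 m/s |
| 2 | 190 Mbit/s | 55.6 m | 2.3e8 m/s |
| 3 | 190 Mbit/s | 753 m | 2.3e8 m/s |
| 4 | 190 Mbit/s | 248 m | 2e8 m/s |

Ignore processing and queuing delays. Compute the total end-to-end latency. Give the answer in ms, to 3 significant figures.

0.174 ms

L = 1000 × 8 = 8000 bits.
Transmission delay per hop = L/R = 8000/190000000 = 0.0421053 ms; 4 hops → 0.168421 ms.
Propagation delays (d/s per hop): 0.00047619, 0.000241739, 0.00327391, 0.00124 ms; sum = 0.00523184 ms.
End-to-end = 0.174 ms.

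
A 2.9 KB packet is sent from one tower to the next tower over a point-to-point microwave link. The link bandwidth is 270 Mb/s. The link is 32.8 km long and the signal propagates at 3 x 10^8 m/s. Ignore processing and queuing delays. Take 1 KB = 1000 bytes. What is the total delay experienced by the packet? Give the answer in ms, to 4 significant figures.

0.1953 ms

L = 23200 bits.
Transmission delay = L/R = 23200 / 270000000 = 0.0859259 ms.
Propagation delay = d/s = 32800 m / 300000000 m/s = 0.109333 ms.
Total = 0.1953 ms.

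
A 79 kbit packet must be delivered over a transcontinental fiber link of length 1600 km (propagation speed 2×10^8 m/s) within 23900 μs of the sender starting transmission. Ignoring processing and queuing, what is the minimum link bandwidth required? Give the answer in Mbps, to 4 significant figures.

Propagation delay = 1600000 / 200000000 = 8000 μs.
Transmission budget = 23900 − 8000 = 15900 μs.
R ≥ L / t_tx = 79000 bits / 0.0159 s = 4.969 Mbps.

4.969 Mbps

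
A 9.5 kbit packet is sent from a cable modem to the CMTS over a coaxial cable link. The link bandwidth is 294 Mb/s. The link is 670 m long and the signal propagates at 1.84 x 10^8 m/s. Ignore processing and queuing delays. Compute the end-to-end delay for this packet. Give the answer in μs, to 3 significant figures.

36.0 μs

L = 9500 bits.
Transmission delay = L/R = 9500 / 294000000 = 32.3129 μs.
Propagation delay = d/s = 670 m / 184000000 m/s = 3.6413 μs.
Total = 36.0 μs.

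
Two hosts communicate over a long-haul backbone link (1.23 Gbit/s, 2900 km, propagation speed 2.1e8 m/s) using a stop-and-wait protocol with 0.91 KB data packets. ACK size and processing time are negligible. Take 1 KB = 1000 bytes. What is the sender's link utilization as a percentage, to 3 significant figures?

t_tx = L/R = 7280/1230000000 = 5.9187e-06 s.
t_prop = 2900000/210000000 = 0.0138095 s; RTT = 0.027619 s.
Cycle = t_tx + RTT = 0.027625 s.
Utilization = t_tx / cycle = 5.9187e-06/0.027625 = 0.0214 %.

0.0214 %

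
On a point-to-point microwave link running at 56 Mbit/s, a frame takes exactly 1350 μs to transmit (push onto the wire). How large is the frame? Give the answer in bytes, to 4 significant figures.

L = R × t_tx = 56000000 b/s × 0.00135 s = 75600 bits.
In bytes: 75600 / 8 = 9450 bytes.

9450 bytes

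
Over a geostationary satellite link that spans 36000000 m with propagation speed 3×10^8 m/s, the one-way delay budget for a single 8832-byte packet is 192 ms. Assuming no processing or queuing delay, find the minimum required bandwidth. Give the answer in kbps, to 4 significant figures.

981.3 kbps

L = 70656 bits.
Propagation delay = 36000000 / 300000000 = 120 ms.
Transmission budget = 192 − 120 = 72 ms.
R ≥ L / t_tx = 70656 bits / 0.072 s = 981.3 kbps.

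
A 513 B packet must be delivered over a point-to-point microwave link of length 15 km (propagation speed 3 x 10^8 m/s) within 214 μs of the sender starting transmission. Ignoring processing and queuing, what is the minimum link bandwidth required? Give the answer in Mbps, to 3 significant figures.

25.0 Mbps

L = 4104 bits.
Propagation delay = 15000 / 300000000 = 50 μs.
Transmission budget = 214 − 50 = 164 μs.
R ≥ L / t_tx = 4104 bits / 0.000164 s = 25.0 Mbps.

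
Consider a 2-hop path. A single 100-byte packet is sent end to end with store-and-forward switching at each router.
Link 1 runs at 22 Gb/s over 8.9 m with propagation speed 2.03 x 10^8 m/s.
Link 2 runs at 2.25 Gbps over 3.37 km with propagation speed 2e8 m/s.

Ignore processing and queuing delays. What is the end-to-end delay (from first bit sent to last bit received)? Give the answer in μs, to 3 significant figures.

17.3 μs

L = 100 × 8 = 800 bits.
Transmission delays (L/R per hop): 0.0363636, 0.355556 μs; sum = 0.391919 μs.
Propagation delays (d/s per hop): 0.0438424, 16.85 μs; sum = 16.8938 μs.
End-to-end = 17.3 μs.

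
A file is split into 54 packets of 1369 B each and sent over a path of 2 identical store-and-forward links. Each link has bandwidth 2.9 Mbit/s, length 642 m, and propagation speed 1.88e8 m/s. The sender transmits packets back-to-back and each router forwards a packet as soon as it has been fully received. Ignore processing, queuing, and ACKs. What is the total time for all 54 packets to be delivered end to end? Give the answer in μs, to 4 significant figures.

Per-hop transmission t_tx = L/R = 10952/2900000 = 3776.55 μs.
Per-hop propagation t_prop = 642/188000000 = 3.41489 μs.
Pipeline fill: first packet needs 2·t_tx to clear all hops; remaining 53 packets each add one t_tx.
Total = (2+54-1)·t_tx + 2·t_prop = 55·3776.55 + 2·3.41489 = 207700 μs.

207700 μs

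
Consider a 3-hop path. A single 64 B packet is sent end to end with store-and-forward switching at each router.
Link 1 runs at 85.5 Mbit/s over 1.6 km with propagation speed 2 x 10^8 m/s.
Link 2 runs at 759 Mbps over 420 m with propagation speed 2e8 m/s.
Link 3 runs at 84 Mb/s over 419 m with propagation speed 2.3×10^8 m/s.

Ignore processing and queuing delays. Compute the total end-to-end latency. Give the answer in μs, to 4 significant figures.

L = 64 × 8 = 512 bits.
Transmission delays (L/R per hop): 5.9883, 0.674572, 6.09524 μs; sum = 12.7581 μs.
Propagation delays (d/s per hop): 8, 2.1, 1.82174 μs; sum = 11.9217 μs.
End-to-end = 24.68 μs.

24.68 μs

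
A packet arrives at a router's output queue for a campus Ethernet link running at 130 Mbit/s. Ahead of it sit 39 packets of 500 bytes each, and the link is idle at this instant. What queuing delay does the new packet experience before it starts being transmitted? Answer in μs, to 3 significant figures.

Each queued packet: L/R = 4000/130000000 = 30.7692 μs.
39 queued → 1200 μs.
Queuing delay = 1200 μs.

1200 μs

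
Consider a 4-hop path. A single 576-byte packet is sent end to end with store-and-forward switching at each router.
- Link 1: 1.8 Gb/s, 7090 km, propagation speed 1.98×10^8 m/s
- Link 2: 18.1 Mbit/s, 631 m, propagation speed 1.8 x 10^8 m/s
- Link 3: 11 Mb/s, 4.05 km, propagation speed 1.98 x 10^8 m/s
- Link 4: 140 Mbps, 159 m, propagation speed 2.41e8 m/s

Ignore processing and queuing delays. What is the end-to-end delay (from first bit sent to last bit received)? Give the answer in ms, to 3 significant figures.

L = 576 × 8 = 4608 bits.
Transmission delays (L/R per hop): 0.00256, 0.254586, 0.418909, 0.0329143 ms; sum = 0.708969 ms.
Propagation delays (d/s per hop): 35.8081, 0.00350556, 0.0204545, 0.000659751 ms; sum = 35.8327 ms.
End-to-end = 36.5 ms.

36.5 ms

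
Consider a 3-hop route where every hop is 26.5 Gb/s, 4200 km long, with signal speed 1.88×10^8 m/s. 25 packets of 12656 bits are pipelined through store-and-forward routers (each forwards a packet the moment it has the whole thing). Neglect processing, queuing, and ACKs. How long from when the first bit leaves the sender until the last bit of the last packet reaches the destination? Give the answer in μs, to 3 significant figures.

Per-hop transmission t_tx = L/R = 12656/26500000000 = 0.477585 μs.
Per-hop propagation t_prop = 4200000/188000000 = 22340.4 μs.
Pipeline fill: first packet needs 3·t_tx to clear all hops; remaining 24 packets each add one t_tx.
Total = (3+25-1)·t_tx + 3·t_prop = 27·0.477585 + 3·22340.4 = 67000 μs.

67000 μs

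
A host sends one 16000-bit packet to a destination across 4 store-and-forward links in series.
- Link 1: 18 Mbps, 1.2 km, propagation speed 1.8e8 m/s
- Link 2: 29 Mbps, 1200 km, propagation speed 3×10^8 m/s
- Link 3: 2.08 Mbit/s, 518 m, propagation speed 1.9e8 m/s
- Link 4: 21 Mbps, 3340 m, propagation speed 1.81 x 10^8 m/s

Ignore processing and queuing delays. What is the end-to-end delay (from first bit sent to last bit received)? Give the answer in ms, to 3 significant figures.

Transmission delays (L/R per hop): 0.888889, 0.551724, 7.69231, 0.761905 ms; sum = 9.89483 ms.
Propagation delays (d/s per hop): 0.00666667, 4, 0.00272632, 0.018453 ms; sum = 4.02785 ms.
End-to-end = 13.9 ms.

13.9 ms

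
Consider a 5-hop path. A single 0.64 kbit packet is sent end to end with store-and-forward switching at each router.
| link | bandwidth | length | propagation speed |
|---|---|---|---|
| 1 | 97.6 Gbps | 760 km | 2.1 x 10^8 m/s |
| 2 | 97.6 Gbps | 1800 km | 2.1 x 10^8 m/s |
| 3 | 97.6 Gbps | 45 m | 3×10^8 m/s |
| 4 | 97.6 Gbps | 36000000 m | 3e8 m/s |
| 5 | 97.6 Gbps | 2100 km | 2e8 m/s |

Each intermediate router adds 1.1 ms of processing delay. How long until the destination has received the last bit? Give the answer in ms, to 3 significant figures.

147 ms

L = 640 bits.
Transmission delay per hop = L/R = 640/97600000000 = 6.55738e-06 ms; 5 hops → 3.27869e-05 ms.
Propagation delays (d/s per hop): 3.61905, 8.57143, 0.00015, 120, 10.5 ms; sum = 142.691 ms.
Processing at 4 router(s): 4 × 1.1 ms = 4.4 ms.
End-to-end = 147 ms.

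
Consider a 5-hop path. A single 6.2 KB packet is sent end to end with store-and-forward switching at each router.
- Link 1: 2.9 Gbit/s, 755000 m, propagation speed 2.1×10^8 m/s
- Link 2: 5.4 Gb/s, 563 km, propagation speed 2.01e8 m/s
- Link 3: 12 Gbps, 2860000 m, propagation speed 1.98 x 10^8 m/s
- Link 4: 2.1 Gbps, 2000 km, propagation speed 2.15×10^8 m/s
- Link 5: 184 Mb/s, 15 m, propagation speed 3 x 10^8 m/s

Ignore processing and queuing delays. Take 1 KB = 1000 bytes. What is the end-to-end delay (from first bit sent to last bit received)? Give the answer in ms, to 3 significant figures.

30.5 ms

L = 49600 bits.
Transmission delays (L/R per hop): 0.0171034, 0.00918519, 0.00413333, 0.023619, 0.269565 ms; sum = 0.323606 ms.
Propagation delays (d/s per hop): 3.59524, 2.801, 14.4444, 9.30233, 5e-05 ms; sum = 30.1431 ms.
End-to-end = 30.5 ms.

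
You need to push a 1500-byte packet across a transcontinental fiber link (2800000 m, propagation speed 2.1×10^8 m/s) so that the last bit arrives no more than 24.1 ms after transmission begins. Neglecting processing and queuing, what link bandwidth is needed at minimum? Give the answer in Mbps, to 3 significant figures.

1.11 Mbps

L = 12000 bits.
Propagation delay = 2800000 / 210000000 = 13.3333 ms.
Transmission budget = 24.1 − 13.3333 = 10.7667 ms.
R ≥ L / t_tx = 12000 bits / 0.0107667 s = 1.11 Mbps.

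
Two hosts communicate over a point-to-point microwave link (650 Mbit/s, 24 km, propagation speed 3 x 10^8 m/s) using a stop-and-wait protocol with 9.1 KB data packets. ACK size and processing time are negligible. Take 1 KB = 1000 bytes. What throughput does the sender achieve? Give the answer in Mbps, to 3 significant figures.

268 Mbps

t_tx = L/R = 72800/650000000 = 0.000112 s.
t_prop = 24000/300000000 = 8e-05 s; RTT = 0.00016 s.
Cycle = t_tx + RTT = 0.000272 s.
Throughput = L / cycle = 72800 / 0.000272 = 268 Mbps.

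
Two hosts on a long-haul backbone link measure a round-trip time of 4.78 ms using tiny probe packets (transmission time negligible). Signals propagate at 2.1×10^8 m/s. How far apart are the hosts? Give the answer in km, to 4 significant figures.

501.9 km

One-way propagation = RTT/2 = 2.39 ms.
d = s × t = 210000000 × 0.00239 = 501.9 km.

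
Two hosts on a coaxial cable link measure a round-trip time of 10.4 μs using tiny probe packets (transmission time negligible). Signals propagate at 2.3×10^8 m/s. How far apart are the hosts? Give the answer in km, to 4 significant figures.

1.196 km

One-way propagation = RTT/2 = 5.2 μs.
d = s × t = 2.3e+08 × 5.2e-06 = 1.196 km.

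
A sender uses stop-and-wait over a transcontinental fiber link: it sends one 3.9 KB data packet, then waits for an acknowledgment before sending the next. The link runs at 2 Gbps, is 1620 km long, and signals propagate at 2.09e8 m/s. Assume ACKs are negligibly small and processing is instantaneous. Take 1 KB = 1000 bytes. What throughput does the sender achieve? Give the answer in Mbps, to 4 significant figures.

t_tx = L/R = 31200/2000000000 = 1.56e-05 s.
t_prop = 1620000/209000000 = 0.0077512 s; RTT = 0.0155024 s.
Cycle = t_tx + RTT = 0.015518 s.
Throughput = L / cycle = 31200 / 0.015518 = 2.011 Mbps.

2.011 Mbps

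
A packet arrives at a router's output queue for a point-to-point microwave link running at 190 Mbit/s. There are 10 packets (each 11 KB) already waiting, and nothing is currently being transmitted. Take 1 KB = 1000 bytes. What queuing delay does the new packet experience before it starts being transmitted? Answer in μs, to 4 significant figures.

Each queued packet: L/R = 88000/190000000 = 463.158 μs.
10 queued → 4631.58 μs.
Queuing delay = 4632 μs.

4632 μs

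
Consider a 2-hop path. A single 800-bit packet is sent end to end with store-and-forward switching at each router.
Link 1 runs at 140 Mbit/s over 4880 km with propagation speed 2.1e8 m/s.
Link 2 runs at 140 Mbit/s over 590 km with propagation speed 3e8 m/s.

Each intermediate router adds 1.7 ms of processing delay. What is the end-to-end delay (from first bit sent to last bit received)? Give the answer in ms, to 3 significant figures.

Transmission delay per hop = L/R = 800/140000000 = 0.00571429 ms; 2 hops → 0.0114286 ms.
Propagation delays (d/s per hop): 23.2381, 1.96667 ms; sum = 25.2048 ms.
Processing at 1 router(s): 1 × 1.7 ms = 1.7 ms.
End-to-end = 26.9 ms.

26.9 ms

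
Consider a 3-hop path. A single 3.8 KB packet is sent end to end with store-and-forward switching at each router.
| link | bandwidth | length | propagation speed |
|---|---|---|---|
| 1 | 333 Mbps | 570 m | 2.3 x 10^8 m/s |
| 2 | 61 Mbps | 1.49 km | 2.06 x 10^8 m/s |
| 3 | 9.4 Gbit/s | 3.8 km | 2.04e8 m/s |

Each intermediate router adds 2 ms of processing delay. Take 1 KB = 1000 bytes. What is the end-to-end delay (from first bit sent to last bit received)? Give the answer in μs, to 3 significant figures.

4620 μs

L = 30400 bits.
Transmission delays (L/R per hop): 91.2913, 498.361, 3.23404 μs; sum = 592.886 μs.
Propagation delays (d/s per hop): 2.47826, 7.23301, 18.6275 μs; sum = 28.3387 μs.
Processing at 2 router(s): 2 × 2 ms = 4000 μs.
End-to-end = 4620 μs.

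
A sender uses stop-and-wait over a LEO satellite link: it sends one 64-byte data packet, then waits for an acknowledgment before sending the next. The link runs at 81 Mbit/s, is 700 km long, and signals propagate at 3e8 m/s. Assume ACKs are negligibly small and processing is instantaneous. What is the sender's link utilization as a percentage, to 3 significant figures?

0.135 %

t_tx = L/R = 512/81000000 = 6.32099e-06 s.
t_prop = 700000/300000000 = 0.00233333 s; RTT = 0.00466667 s.
Cycle = t_tx + RTT = 0.00467299 s.
Utilization = t_tx / cycle = 6.32099e-06/0.00467299 = 0.135 %.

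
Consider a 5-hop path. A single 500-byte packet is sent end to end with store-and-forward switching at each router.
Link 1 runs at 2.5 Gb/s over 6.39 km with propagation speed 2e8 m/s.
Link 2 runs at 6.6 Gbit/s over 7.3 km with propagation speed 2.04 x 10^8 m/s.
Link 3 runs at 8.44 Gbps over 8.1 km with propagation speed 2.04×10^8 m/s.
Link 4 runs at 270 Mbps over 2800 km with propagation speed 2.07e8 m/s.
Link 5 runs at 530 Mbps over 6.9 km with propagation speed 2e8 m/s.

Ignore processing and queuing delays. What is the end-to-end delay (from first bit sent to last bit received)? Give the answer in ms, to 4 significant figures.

13.69 ms

L = 500 × 8 = 4000 bits.
Transmission delays (L/R per hop): 0.0016, 0.000606061, 0.000473934, 0.0148148, 0.00754717 ms; sum = 0.025042 ms.
Propagation delays (d/s per hop): 0.03195, 0.0357843, 0.0397059, 13.5266, 0.0345 ms; sum = 13.6685 ms.
End-to-end = 13.69 ms.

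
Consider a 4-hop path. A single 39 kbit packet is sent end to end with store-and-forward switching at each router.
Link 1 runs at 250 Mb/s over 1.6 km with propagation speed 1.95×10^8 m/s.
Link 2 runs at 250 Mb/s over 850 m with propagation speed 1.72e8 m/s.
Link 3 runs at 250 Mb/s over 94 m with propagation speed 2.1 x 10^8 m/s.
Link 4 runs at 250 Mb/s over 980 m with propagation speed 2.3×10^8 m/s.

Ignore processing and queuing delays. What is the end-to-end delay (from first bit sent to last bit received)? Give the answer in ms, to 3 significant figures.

L = 39000 bits.
Transmission delay per hop = L/R = 39000/250000000 = 0.156 ms; 4 hops → 0.624 ms.
Propagation delays (d/s per hop): 0.00820513, 0.00494186, 0.000447619, 0.00426087 ms; sum = 0.0178555 ms.
End-to-end = 0.642 ms.

0.642 ms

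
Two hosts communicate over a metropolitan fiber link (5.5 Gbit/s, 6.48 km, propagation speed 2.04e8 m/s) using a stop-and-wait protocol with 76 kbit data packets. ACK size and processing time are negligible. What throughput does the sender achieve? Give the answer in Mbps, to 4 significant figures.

982.6 Mbps

t_tx = L/R = 76000/5500000000 = 1.38182e-05 s.
t_prop = 6480/204000000 = 3.17647e-05 s; RTT = 6.35294e-05 s.
Cycle = t_tx + RTT = 7.73476e-05 s.
Throughput = L / cycle = 76000 / 7.73476e-05 = 982.6 Mbps.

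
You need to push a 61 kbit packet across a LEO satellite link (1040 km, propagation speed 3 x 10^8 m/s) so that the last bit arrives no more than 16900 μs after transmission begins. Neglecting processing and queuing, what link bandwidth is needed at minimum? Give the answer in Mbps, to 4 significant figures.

Propagation delay = 1040000 / 300000000 = 3466.67 μs.
Transmission budget = 16900 − 3466.67 = 13433.3 μs.
R ≥ L / t_tx = 61000 bits / 0.0134333 s = 4.541 Mbps.

4.541 Mbps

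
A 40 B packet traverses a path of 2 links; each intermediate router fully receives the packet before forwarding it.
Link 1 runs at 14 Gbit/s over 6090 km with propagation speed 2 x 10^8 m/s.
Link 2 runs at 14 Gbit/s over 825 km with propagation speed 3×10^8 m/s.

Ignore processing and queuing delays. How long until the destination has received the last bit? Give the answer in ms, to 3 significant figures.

L = 40 × 8 = 320 bits.
Transmission delay per hop = L/R = 320/14000000000 = 2.28571e-05 ms; 2 hops → 4.57143e-05 ms.
Propagation delays (d/s per hop): 30.45, 2.75 ms; sum = 33.2 ms.
End-to-end = 33.2 ms.

33.2 ms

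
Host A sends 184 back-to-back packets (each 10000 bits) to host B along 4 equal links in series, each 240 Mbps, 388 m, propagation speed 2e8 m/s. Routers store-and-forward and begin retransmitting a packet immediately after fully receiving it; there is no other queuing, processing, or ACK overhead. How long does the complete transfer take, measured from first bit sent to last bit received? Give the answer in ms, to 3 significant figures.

7.80 ms

Per-hop transmission t_tx = L/R = 10000/240000000 = 0.0416667 ms.
Per-hop propagation t_prop = 388/200000000 = 0.00194 ms.
Pipeline fill: first packet needs 4·t_tx to clear all hops; remaining 183 packets each add one t_tx.
Total = (4+184-1)·t_tx + 4·t_prop = 187·0.0416667 + 4·0.00194 = 7.80 ms.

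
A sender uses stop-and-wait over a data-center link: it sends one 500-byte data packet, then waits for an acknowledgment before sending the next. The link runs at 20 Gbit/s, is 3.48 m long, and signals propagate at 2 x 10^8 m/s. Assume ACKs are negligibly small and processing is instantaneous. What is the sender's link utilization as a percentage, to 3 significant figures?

t_tx = L/R = 4000/20000000000 = 2e-07 s.
t_prop = 3.48/200000000 = 1.74e-08 s; RTT = 3.48e-08 s.
Cycle = t_tx + RTT = 2.348e-07 s.
Utilization = t_tx / cycle = 2e-07/2.348e-07 = 85.2 %.

85.2 %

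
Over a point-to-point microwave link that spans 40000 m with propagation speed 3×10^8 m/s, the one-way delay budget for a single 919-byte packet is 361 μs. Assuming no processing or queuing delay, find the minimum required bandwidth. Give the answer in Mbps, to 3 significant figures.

L = 7352 bits.
Propagation delay = 40000 / 300000000 = 133.333 μs.
Transmission budget = 361 − 133.333 = 227.667 μs.
R ≥ L / t_tx = 7352 bits / 0.000227667 s = 32.3 Mbps.

32.3 Mbps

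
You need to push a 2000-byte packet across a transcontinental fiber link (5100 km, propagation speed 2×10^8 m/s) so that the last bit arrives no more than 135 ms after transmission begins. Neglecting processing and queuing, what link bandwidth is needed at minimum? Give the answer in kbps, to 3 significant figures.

L = 16000 bits.
Propagation delay = 5100000 / 200000000 = 25.5 ms.
Transmission budget = 135 − 25.5 = 109.5 ms.
R ≥ L / t_tx = 16000 bits / 0.1095 s = 146 kbps.

146 kbps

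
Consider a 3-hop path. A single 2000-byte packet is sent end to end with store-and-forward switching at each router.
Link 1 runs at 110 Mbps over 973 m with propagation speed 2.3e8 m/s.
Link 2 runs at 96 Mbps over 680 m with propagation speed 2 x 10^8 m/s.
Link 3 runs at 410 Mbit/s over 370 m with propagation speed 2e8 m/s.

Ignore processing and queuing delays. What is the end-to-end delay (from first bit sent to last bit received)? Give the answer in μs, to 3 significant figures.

361 μs

L = 2000 × 8 = 16000 bits.
Transmission delays (L/R per hop): 145.455, 166.667, 39.0244 μs; sum = 351.146 μs.
Propagation delays (d/s per hop): 4.23043, 3.4, 1.85 μs; sum = 9.48043 μs.
End-to-end = 361 μs.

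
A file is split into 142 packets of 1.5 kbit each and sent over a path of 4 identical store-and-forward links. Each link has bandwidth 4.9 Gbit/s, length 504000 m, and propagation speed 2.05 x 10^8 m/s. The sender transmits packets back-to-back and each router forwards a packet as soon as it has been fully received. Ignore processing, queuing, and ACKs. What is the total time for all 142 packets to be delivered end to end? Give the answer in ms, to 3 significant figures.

9.88 ms

Per-hop transmission t_tx = L/R = 1500/4900000000 = 0.000306122 ms.
Per-hop propagation t_prop = 504000/2.05e+08 = 2.45854 ms.
Pipeline fill: first packet needs 4·t_tx to clear all hops; remaining 141 packets each add one t_tx.
Total = (4+142-1)·t_tx + 4·t_prop = 145·0.000306122 + 4·2.45854 = 9.88 ms.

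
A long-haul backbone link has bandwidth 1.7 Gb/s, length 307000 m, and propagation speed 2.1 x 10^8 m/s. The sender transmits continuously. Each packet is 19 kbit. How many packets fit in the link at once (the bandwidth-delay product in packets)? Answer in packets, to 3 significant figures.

131 packets

Propagation delay = 307000 / 210000000 = 0.0014619 s.
BDP = R × t_prop = 1700000000 × 0.0014619 = 2485240 bits.
In packets of 19000 bits: 131 packets.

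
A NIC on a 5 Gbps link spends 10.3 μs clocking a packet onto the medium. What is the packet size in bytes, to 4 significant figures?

L = R × t_tx = 5000000000 b/s × 1.03e-05 s = 51500 bits.
In bytes: 51500 / 8 = 6438 bytes.

6438 bytes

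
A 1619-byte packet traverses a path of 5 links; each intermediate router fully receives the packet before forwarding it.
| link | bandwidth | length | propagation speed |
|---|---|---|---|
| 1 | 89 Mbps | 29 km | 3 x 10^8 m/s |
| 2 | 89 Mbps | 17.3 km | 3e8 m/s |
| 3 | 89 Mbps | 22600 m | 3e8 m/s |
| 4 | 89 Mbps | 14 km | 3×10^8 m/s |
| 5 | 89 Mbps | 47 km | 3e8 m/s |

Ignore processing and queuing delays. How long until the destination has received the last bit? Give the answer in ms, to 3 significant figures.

1.16 ms

L = 1619 × 8 = 12952 bits.
Transmission delay per hop = L/R = 12952/89000000 = 0.145528 ms; 5 hops → 0.72764 ms.
Propagation delays (d/s per hop): 0.0966667, 0.0576667, 0.0753333, 0.0466667, 0.156667 ms; sum = 0.433 ms.
End-to-end = 1.16 ms.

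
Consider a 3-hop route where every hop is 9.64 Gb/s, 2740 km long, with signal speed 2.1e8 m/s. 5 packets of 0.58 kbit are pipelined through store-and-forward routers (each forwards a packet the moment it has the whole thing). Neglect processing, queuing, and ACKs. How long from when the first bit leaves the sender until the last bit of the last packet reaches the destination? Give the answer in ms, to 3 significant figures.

39.1 ms

Per-hop transmission t_tx = L/R = 580/9640000000 = 6.0166e-05 ms.
Per-hop propagation t_prop = 2740000/210000000 = 13.0476 ms.
Pipeline fill: first packet needs 3·t_tx to clear all hops; remaining 4 packets each add one t_tx.
Total = (3+5-1)·t_tx + 3·t_prop = 7·6.0166e-05 + 3·13.0476 = 39.1 ms.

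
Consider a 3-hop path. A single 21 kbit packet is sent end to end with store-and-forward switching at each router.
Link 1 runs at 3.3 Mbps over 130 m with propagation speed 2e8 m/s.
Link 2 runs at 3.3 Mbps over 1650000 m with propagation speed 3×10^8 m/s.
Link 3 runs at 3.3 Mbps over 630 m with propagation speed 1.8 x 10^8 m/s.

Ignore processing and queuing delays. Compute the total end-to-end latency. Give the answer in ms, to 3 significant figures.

24.6 ms

L = 21000 bits.
Transmission delay per hop = L/R = 21000/3300000 = 6.36364 ms; 3 hops → 19.0909 ms.
Propagation delays (d/s per hop): 0.00065, 5.5, 0.0035 ms; sum = 5.50415 ms.
End-to-end = 24.6 ms.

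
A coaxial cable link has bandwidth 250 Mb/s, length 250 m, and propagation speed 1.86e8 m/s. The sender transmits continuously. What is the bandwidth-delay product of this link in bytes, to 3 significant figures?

Propagation delay = 250 / 186000000 = 1.34409e-06 s.
BDP = R × t_prop = 250000000 × 1.34409e-06 = 336.022 bits.
In bytes: 336.022/8 = 42.0 bytes.

42.0 bytes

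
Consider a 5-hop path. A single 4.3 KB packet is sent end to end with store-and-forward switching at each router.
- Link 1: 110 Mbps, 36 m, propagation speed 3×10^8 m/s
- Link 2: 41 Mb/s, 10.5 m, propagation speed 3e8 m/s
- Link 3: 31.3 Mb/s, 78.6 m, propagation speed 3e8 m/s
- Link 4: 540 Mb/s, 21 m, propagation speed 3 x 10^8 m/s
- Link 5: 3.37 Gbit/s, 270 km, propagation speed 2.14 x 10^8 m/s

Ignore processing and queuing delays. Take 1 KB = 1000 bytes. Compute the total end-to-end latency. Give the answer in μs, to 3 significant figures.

L = 34400 bits.
Transmission delays (L/R per hop): 312.727, 839.024, 1099.04, 63.7037, 10.2077 μs; sum = 2324.7 μs.
Propagation delays (d/s per hop): 0.12, 0.035, 0.262, 0.07, 1261.68 μs; sum = 1262.17 μs.
End-to-end = 3590 μs.

3590 μs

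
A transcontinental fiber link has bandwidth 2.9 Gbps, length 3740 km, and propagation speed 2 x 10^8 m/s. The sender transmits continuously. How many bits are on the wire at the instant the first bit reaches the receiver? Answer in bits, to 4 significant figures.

Propagation delay = 3740000 / 200000000 = 0.0187 s.
BDP = R × t_prop = 2900000000 × 0.0187 = 54230000 bits.

54230000 bits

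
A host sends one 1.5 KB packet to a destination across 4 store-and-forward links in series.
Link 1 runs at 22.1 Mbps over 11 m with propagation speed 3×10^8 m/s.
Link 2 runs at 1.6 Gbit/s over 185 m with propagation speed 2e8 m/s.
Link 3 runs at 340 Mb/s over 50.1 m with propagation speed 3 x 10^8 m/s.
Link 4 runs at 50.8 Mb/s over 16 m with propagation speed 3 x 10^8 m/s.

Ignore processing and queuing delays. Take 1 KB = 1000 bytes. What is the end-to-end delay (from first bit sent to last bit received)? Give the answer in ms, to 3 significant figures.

L = 12000 bits.
Transmission delays (L/R per hop): 0.542986, 0.0075, 0.0352941, 0.23622 ms; sum = 0.822001 ms.
Propagation delays (d/s per hop): 3.66667e-05, 0.000925, 0.000167, 5.33333e-05 ms; sum = 0.001182 ms.
End-to-end = 0.823 ms.

0.823 ms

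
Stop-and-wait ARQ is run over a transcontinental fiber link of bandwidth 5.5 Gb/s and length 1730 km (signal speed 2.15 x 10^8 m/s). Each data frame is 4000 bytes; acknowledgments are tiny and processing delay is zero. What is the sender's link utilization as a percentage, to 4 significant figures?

0.03614 %

t_tx = L/R = 32000/5500000000 = 5.81818e-06 s.
t_prop = 1730000/215000000 = 0.00804651 s; RTT = 0.016093 s.
Cycle = t_tx + RTT = 0.0160988 s.
Utilization = t_tx / cycle = 5.81818e-06/0.0160988 = 0.03614 %.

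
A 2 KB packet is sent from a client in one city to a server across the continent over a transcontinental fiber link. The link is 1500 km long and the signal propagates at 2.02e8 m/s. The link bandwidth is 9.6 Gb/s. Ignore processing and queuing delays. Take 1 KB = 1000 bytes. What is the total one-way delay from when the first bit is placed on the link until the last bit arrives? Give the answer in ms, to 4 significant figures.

L = 16000 bits.
Transmission delay = L/R = 16000 / 9600000000 = 0.00166667 ms.
Propagation delay = d/s = 1500000 m / 202000000 m/s = 7.42574 ms.
Total = 7.427 ms.

7.427 ms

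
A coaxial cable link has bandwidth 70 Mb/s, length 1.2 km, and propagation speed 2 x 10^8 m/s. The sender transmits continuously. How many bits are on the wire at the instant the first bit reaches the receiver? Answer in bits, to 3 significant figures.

420 bits

Propagation delay = 1200 / 200000000 = 6e-06 s.
BDP = R × t_prop = 70000000 × 6e-06 = 420 bits.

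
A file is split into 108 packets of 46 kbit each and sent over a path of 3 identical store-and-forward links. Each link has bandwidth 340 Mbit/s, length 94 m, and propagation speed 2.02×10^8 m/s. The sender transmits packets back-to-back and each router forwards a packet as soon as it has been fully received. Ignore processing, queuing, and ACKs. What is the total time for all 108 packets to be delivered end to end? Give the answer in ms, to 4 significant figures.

Per-hop transmission t_tx = L/R = 46000/340000000 = 0.135294 ms.
Per-hop propagation t_prop = 94/202000000 = 0.000465347 ms.
Pipeline fill: first packet needs 3·t_tx to clear all hops; remaining 107 packets each add one t_tx.
Total = (3+108-1)·t_tx + 3·t_prop = 110·0.135294 + 3·0.000465347 = 14.88 ms.

14.88 ms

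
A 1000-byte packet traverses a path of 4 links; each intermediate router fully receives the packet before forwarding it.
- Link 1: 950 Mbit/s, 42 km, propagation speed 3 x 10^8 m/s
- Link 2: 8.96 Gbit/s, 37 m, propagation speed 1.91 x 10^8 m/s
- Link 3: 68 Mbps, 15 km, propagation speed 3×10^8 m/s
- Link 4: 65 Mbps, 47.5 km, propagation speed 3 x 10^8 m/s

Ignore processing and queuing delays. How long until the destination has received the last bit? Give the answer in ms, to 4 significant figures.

0.5986 ms

L = 1000 × 8 = 8000 bits.
Transmission delays (L/R per hop): 0.00842105, 0.000892857, 0.117647, 0.123077 ms; sum = 0.250038 ms.
Propagation delays (d/s per hop): 0.14, 0.000193717, 0.05, 0.158333 ms; sum = 0.348527 ms.
End-to-end = 0.5986 ms.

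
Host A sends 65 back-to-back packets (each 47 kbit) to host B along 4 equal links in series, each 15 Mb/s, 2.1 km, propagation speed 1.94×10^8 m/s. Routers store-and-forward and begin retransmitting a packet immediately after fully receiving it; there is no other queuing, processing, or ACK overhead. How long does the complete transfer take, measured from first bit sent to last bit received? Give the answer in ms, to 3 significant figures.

213 ms

Per-hop transmission t_tx = L/R = 47000/15000000 = 3.13333 ms.
Per-hop propagation t_prop = 2100/194000000 = 0.0108247 ms.
Pipeline fill: first packet needs 4·t_tx to clear all hops; remaining 64 packets each add one t_tx.
Total = (4+65-1)·t_tx + 4·t_prop = 68·3.13333 + 4·0.0108247 = 213 ms.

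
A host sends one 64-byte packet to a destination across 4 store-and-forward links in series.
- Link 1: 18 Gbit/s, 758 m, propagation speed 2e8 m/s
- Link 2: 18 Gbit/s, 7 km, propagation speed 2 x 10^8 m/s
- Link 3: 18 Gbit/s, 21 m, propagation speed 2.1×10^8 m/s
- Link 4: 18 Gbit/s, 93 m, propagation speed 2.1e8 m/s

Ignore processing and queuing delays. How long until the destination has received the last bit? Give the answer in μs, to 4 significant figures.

L = 64 × 8 = 512 bits.
Transmission delay per hop = L/R = 512/18000000000 = 0.0284444 μs; 4 hops → 0.113778 μs.
Propagation delays (d/s per hop): 3.79, 35, 0.1, 0.442857 μs; sum = 39.3329 μs.
End-to-end = 39.45 μs.

39.45 μs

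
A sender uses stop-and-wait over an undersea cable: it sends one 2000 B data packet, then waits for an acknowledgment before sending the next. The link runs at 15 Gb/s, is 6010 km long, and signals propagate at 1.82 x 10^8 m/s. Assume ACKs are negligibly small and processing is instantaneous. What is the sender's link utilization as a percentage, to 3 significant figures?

0.00162 %

t_tx = L/R = 16000/15000000000 = 1.06667e-06 s.
t_prop = 6010000/182000000 = 0.033022 s; RTT = 0.066044 s.
Cycle = t_tx + RTT = 0.066045 s.
Utilization = t_tx / cycle = 1.06667e-06/0.066045 = 0.00162 %.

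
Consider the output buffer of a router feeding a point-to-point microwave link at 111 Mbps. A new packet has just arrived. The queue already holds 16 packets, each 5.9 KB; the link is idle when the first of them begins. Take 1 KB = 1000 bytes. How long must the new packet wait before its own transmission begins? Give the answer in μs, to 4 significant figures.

6804 μs

Each queued packet: L/R = 47200/111000000 = 425.225 μs.
16 queued → 6803.6 μs.
Queuing delay = 6804 μs.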